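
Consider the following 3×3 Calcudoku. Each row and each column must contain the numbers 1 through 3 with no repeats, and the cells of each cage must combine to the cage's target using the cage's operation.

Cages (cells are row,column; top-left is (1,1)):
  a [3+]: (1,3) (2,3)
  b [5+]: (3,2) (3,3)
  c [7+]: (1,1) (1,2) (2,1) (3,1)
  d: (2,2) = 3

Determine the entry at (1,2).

1

The 4 cells of cage c must have sum 7, which forces (1,2) = 1.
1 is placed in row 1, leaving (1,3) = 2.
Cage d is given, so (2,2) = 3.
2 is placed in column 3, leaving (2,3) = 1.
Column 2 already has 3; hence (3,2) = 2.
2 is placed in column 3, so (3,3) = 3.
2 is placed in row 1, leaving (1,1) = 3.
Row 2 already has 1, so (2,1) = 2.
3 is placed in row 3, which forces (3,1) = 1.
Filled in: 3 1 2 / 2 3 1 / 1 2 3.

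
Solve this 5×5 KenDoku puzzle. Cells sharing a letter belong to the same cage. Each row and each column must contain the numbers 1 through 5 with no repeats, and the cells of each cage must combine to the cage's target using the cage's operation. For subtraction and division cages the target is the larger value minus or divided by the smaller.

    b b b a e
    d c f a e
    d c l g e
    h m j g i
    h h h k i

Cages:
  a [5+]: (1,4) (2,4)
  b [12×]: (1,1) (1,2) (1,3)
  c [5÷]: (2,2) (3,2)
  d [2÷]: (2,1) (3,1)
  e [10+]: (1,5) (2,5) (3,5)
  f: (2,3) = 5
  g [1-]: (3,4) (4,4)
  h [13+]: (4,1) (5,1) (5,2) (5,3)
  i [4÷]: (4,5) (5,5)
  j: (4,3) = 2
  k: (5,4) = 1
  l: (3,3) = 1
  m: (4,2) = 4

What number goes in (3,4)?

4

Cage f is given, so (2,3) = 5.
L is a freebie, so (3,3) = 1.
Cage m is a single given cell, which forces (4,2) = 4.
Cage j is given, which forces (4,3) = 2.
Row 4 now contains 4, leaving (4,5) = 1.
Cage k is a single given cell, leaving (5,4) = 1.
Column 5 now contains 1; hence (5,5) = 4.
Row 2 already has 5, so (2,2) = 1.
1 is placed in row 3, which forces (3,2) = 5.
The 4 cells of cage h must have sum 13, so (4,1) = 3.
Row 4 already has 3; hence (4,4) = 5.
5 is placed in column 2, so (5,2) = 2.
4 is placed in row 5, leaving (5,3) = 3.
The 3 cells of cage b must have product 12, leaving (1,1) = 1.
Column 2 already has 1; hence (1,2) = 3.
Column 3 already has 3, leaving (1,3) = 4.
Row 1 already has 3, leaving (1,4) = 2.
The 3 cells of cage e must have sum 10; hence (1,5) = 5.
Column 4 already has 2; hence (2,4) = 3.
Row 2 already has 3, leaving (2,5) = 2.
Cage g needs two cells with difference 1, leaving (3,4) = 4.
2 is placed in column 5, which forces (3,5) = 3.
Row 5 already has 2, so (5,1) = 5.
Row 2 now contains 2, leaving (2,1) = 4.
4 is placed in row 3, which forces (3,1) = 2.
Filled in: 1 3 4 2 5 / 4 1 5 3 2 / 2 5 1 4 3 / 3 4 2 5 1 / 5 2 3 1 4.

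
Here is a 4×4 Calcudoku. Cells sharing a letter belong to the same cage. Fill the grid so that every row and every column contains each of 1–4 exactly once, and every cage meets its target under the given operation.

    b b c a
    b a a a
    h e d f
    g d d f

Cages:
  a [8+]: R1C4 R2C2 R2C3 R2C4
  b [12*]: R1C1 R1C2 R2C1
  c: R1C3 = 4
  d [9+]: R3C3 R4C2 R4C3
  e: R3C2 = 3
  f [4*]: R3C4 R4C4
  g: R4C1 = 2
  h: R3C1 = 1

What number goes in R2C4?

3

Cage c is a single given cell; hence R1C3 = 4.
H is a freebie; hence R3C1 = 1.
Cage e is given, which forces R3C2 = 3.
Row 3 already has 3, leaving R3C3 = 2.
1 is placed in row 3, so R3C4 = 4.
Cage g is given, which forces R4C1 = 2.
Row 4 already has 2; hence R4C2 = 4.
Column 4 already has 4, so R4C4 = 1.
1 is placed in column 1, so R1C1 = 3.
Cage b has product 12; hence R1C2 = 1.
Column 4 now contains 1, so R1C4 = 2.
Cage b needs product 12; hence R2C1 = 4.
Cage a has sum 8, so R2C2 = 2.
The 4 cells of cage a must have sum 8, so R2C3 = 1.
Cage a needs sum 8, which forces R2C4 = 3.
1 is placed in row 4, so R4C3 = 3.
The full grid is 3 1 4 2 / 4 2 1 3 / 1 3 2 4 / 2 4 3 1.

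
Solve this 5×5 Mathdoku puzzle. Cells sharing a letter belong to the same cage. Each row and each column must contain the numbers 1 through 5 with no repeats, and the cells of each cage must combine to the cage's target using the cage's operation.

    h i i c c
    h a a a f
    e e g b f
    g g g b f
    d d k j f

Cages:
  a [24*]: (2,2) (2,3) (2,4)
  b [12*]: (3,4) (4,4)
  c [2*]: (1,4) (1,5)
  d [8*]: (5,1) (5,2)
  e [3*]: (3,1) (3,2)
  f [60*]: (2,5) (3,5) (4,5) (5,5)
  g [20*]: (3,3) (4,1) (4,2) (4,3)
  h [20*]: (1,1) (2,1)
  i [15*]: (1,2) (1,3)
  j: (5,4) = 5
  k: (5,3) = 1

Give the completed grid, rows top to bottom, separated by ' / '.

4 5 3 1 2 / 5 3 4 2 1 / 3 1 2 4 5 / 1 2 5 3 4 / 2 4 1 5 3

Cage k is a single given cell, so (5,3) = 1.
J is a freebie, so (5,4) = 5.
1 is placed in column 3; hence (3,3) = 2.
Cage g needs product 20, which forces (4,3) = 5.
Cage i needs two cells with product 15, leaving (1,2) = 5.
Column 3 now contains 5, so (1,3) = 3.
3 is placed in column 3; hence (2,3) = 4.
Row 1 already has 5, leaving (1,1) = 4.
Row 2 now contains 4, so (2,1) = 5.
Column 1 now contains 4, so (5,1) = 2.
2 is placed in row 5, which forces (5,2) = 4.
Row 5 now contains 4, which forces (5,5) = 3.
Column 5 now contains 3, so (2,5) = 1.
Cage f needs product 60, leaving (3,5) = 5.
Column 1 already has 2, so (4,1) = 1.
Cage g needs product 20, which forces (4,2) = 2.
Cage f has product 60, which forces (4,5) = 4.
The two cells of cage c must have product 2, leaving (1,4) = 1.
1 is placed in column 5, so (1,5) = 2.
Column 2 now contains 2, which forces (2,2) = 3.
The 3 cells of cage a must have product 24, which forces (2,4) = 2.
Column 1 already has 1, which forces (3,1) = 3.
Cage e's pair has product 3, which forces (3,2) = 1.
The two cells of cage b must have product 12; hence (3,4) = 4.
Row 4 already has 4, so (4,4) = 3.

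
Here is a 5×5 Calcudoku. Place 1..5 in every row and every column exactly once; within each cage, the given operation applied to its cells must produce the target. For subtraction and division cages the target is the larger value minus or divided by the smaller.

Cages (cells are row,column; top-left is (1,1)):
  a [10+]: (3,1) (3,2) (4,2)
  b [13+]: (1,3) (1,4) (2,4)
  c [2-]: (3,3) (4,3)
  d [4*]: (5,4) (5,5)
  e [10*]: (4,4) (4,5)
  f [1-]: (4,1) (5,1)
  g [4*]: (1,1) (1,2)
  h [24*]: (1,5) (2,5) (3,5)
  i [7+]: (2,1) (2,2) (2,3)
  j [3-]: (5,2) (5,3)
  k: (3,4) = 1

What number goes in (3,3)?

3

K is a freebie, so (3,4) = 1.
Column 4 now contains 1, which forces (5,4) = 4.
Row 5 now contains 4; hence (5,5) = 1.
Cage b has sum 13, so (1,3) = 5.
Cage b has sum 13; hence (1,4) = 3.
Column 4 already has 4; hence (2,4) = 5.
Column 4 already has 5, so (4,4) = 2.
Row 4 already has 2, so (4,5) = 5.
Column 3 already has 5, leaving (5,3) = 2.
The two cells of cage c must have difference 2, which forces (3,3) = 3.
The two cells of cage f must have difference 1; hence (4,1) = 4.
Cage c needs two cells with difference 2, which forces (4,3) = 1.
2 is placed in row 5; hence (5,2) = 5.
4 is placed in column 1, which forces (1,1) = 1.
Cage g needs two cells with product 4; hence (1,2) = 4.
4 is placed in row 1, leaving (1,5) = 2.
1 is placed in column 1; hence (2,1) = 2.
Row 2 now contains 2; hence (2,2) = 1.
Column 3 already has 1; hence (2,3) = 4.
Cage h has product 24; hence (2,5) = 3.
The 3 cells of cage a must have sum 10, which forces (3,1) = 5.
Cage a needs sum 10, which forces (3,2) = 2.
Column 5 now contains 2, leaving (3,5) = 4.
Row 4 already has 1, which forces (4,2) = 3.
Row 5 now contains 5, which forces (5,1) = 3.
The full grid is 1 4 5 3 2 / 2 1 4 5 3 / 5 2 3 1 4 / 4 3 1 2 5 / 3 5 2 4 1.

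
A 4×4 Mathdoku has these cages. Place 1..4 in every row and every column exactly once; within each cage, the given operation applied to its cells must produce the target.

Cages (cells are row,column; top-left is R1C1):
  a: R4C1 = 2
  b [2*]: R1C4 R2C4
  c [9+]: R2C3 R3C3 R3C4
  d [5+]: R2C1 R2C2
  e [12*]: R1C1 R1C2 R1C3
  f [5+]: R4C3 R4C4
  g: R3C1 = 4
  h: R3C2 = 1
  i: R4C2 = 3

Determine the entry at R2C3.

4

Cage g is given, which forces R3C1 = 4.
H is a freebie, leaving R3C2 = 1.
A is a freebie; hence R4C1 = 2.
Cage i is a single given cell, leaving R4C2 = 3.
Column 2 now contains 3, which forces R1C2 = 4.
4 is placed in column 2, which forces R2C2 = 2.
Cage c has sum 9; hence R2C3 = 4.
Row 2 now contains 2, leaving R2C4 = 1.
Column 3 already has 4, so R4C3 = 1.
1 is placed in column 4, leaving R4C4 = 4.
The 3 cells of cage e must have product 12, so R1C1 = 1.
Column 3 now contains 1, so R1C3 = 3.
1 is placed in column 4, which forces R1C4 = 2.
1 is placed in row 2, which forces R2C1 = 3.
3 is placed in column 3, leaving R3C3 = 2.
Column 4 now contains 2, so R3C4 = 3.
The full grid is 1 4 3 2 / 3 2 4 1 / 4 1 2 3 / 2 3 1 4.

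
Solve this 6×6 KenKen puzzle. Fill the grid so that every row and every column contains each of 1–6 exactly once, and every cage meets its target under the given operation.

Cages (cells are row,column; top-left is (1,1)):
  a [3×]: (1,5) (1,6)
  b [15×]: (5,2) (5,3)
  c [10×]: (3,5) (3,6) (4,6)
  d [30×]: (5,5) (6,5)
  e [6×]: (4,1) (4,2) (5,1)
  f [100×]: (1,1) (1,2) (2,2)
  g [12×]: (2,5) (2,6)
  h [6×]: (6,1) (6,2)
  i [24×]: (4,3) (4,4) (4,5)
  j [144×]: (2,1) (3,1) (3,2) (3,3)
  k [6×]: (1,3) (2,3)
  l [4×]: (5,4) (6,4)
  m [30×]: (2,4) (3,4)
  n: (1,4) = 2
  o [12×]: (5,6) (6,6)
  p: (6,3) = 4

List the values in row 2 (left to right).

2 5 1 6 3 4

The 3 cells of cage f must have product 100, which forces (1,1) = 5.
The 3 cells of cage f must have product 100, so (1,2) = 4.
Cage n is given; hence (1,4) = 2.
Cage f has product 100, so (2,2) = 5.
5 is placed in row 2, which forces (2,4) = 6.
Column 4 now contains 6; hence (3,4) = 5.
Column 2 already has 5, leaving (5,2) = 3.
Row 5 already has 3, leaving (5,3) = 5.
Row 5 already has 5; hence (5,5) = 6.
Cage p is a single given cell, which forces (6,3) = 4.
Row 6 already has 4, which forces (6,4) = 1.
6 is placed in column 5; hence (6,5) = 5.
The 3 cells of cage c must have product 10, leaving (4,6) = 5.
1 is placed in column 4; hence (5,4) = 4.
Row 5 now contains 4, so (5,6) = 2.
Cage h's pair has product 6; hence (6,1) = 3.
The two cells of cage h must have product 6, which forces (6,2) = 2.
Row 6 now contains 3; hence (6,6) = 6.
2 is placed in column 2, which forces (3,2) = 6.
Cage j needs product 144, leaving (3,3) = 3.
The 3 cells of cage c must have product 10; hence (3,5) = 2.
2 is placed in column 6, so (3,6) = 1.
3 is placed in column 1; hence (4,1) = 6.
2 is placed in column 2, so (4,2) = 1.
Cage i needs product 24; hence (4,3) = 2.
4 is placed in column 4, which forces (4,4) = 3.
Cage i needs product 24; hence (4,5) = 4.
Row 5 already has 2, which forces (5,1) = 1.
Column 3 already has 3, leaving (1,3) = 6.
Cage a's pair has product 3, which forces (1,5) = 1.
1 is placed in column 6, leaving (1,6) = 3.
Cage j has product 144, so (2,1) = 2.
Column 3 now contains 2, which forces (2,3) = 1.
4 is placed in column 5, so (2,5) = 3.
Cage g's pair has product 12, leaving (2,6) = 4.
Row 3 already has 2, so (3,1) = 4.
Filled in: 5 4 6 2 1 3 / 2 5 1 6 3 4 / 4 6 3 5 2 1 / 6 1 2 3 4 5 / 1 3 5 4 6 2 / 3 2 4 1 5 6.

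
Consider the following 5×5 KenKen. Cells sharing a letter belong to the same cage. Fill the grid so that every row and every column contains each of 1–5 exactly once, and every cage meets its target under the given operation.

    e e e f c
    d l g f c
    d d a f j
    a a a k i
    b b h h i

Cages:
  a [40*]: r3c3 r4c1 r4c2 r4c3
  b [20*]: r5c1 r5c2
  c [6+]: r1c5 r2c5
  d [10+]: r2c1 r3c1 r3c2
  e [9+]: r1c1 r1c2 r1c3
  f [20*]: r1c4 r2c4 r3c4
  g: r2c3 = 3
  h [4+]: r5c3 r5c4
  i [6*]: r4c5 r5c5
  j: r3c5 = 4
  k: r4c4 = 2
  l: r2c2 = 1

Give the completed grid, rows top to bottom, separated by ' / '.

Cage l is given, leaving r2c2 = 1.
G is a freebie, which forces r2c3 = 3.
Cage j is a single given cell, so r3c5 = 4.
Cage k is a single given cell, which forces r4c4 = 2.
2 is placed in row 4, leaving r4c5 = 3.
Column 3 already has 3, which forces r5c3 = 1.
Row 5 already has 1; hence r5c4 = 3.
Column 5 now contains 3; hence r5c5 = 2.
The two cells of cage c must have sum 6, leaving r1c5 = 1.
2 is placed in column 5, so r2c5 = 5.
Cage a has product 40, which forces r3c3 = 2.
Cage a has product 40, so r4c1 = 1.
Cage e needs sum 9; hence r1c3 = 4.
Cage f has product 20, leaving r1c4 = 5.
Cage d has sum 10, leaving r2c1 = 2.
Row 2 now contains 5; hence r2c4 = 4.
The 3 cells of cage f must have product 20; hence r3c4 = 1.
Column 3 already has 4, which forces r4c3 = 5.
Column 1 now contains 2, leaving r1c1 = 3.
The 3 cells of cage e must have sum 9, so r1c2 = 2.
3 is placed in column 1, which forces r3c1 = 5.
5 is placed in row 3, which forces r3c2 = 3.
Row 4 now contains 5, leaving r4c2 = 4.
5 is placed in column 1; hence r5c1 = 4.
Column 2 now contains 4, so r5c2 = 5.

3 2 4 5 1 / 2 1 3 4 5 / 5 3 2 1 4 / 1 4 5 2 3 / 4 5 1 3 2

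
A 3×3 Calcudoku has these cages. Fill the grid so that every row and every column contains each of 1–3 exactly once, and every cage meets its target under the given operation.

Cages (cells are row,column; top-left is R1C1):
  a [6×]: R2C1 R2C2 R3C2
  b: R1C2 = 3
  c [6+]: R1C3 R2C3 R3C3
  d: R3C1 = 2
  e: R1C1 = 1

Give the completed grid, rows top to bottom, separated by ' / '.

1 3 2 / 3 2 1 / 2 1 3

Cage e is a single given cell, which forces R1C1 = 1.
Cage b is a single given cell, leaving R1C2 = 3.
Row 1 now contains 3, which forces R1C3 = 2.
Cage d is given; hence R3C1 = 2.
Row 3 now contains 2, so R3C2 = 1.
Row 3 already has 1, which forces R3C3 = 3.
Column 1 already has 2; hence R2C1 = 3.
Column 2 now contains 1, so R2C2 = 2.
Column 3 now contains 3, so R2C3 = 1.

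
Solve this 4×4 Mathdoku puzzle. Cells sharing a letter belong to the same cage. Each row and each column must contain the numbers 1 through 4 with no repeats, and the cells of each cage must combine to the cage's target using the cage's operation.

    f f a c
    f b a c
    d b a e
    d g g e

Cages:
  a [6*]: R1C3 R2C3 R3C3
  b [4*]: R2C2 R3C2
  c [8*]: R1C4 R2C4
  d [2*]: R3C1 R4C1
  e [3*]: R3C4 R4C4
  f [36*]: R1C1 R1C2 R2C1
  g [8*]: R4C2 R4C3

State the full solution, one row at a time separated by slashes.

4 3 1 2 / 3 1 2 4 / 2 4 3 1 / 1 2 4 3

The 3 cells of cage f must have product 36, so R1C1 = 4.
The 3 cells of cage f must have product 36; hence R1C2 = 3.
Row 1 already has 4, which forces R1C4 = 2.
Cage f has product 36, which forces R2C1 = 3.
Column 4 now contains 2, so R2C4 = 4.
2 is placed in row 1; hence R1C3 = 1.
4 is placed in row 2, which forces R2C2 = 1.
The 3 cells of cage a must have product 6; hence R2C3 = 2.
Cage b's pair has product 4, so R3C2 = 4.
Cage a needs product 6, so R3C3 = 3.
3 is placed in row 3, which forces R3C4 = 1.
Column 2 now contains 4, leaving R4C2 = 2.
Column 3 already has 2, which forces R4C3 = 4.
Column 4 now contains 1; hence R4C4 = 3.
Row 3 now contains 1, leaving R3C1 = 2.
Row 4 now contains 2; hence R4C1 = 1.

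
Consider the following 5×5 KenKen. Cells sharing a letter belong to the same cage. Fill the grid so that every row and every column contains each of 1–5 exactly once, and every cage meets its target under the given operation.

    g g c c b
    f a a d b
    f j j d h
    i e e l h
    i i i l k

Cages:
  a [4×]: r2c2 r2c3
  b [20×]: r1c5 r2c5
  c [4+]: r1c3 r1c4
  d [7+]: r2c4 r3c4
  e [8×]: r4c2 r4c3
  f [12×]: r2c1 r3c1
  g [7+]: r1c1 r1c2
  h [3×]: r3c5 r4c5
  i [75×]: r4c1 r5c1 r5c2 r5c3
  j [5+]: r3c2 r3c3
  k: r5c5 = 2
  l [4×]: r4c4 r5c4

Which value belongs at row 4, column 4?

1

Cage i has product 75, so r4c1 = 5.
Cage k is given, which forces r5c5 = 2.
The only place for 2 in row 1 is r1c1.
Cage g's pair has sum 7, leaving r1c2 = 5.
Row 1 now contains 5, leaving r1c5 = 4.
Column 5 already has 4; hence r2c5 = 5.
Cage i has product 75, leaving r5c3 = 5.
In row 2, 2 can only go at r2c4, so r2c4 = 2.
The two cells of cage d must have sum 7, leaving r3c4 = 5.
The only place for 3 in row 2 is r2c1.
Column 1 now contains 3; hence r3c1 = 4.
Column 1 now contains 3, leaving r5c1 = 1.
Cage i has product 75; hence r5c2 = 3.
Row 5 already has 1, leaving r5c4 = 4.
The two cells of cage j must have sum 5, so r3c2 = 2.
Cage j needs two cells with sum 5, which forces r3c3 = 3.
Row 3 now contains 3, leaving r3c5 = 1.
2 is placed in column 2, so r4c2 = 4.
Row 4 now contains 4, which forces r4c3 = 2.
Column 4 now contains 4; hence r4c4 = 1.
1 is placed in column 5, which forces r4c5 = 3.
3 is placed in column 3; hence r1c3 = 1.
1 is placed in column 4; hence r1c4 = 3.
Column 2 already has 4, which forces r2c2 = 1.
Cage a needs two cells with product 4, so r2c3 = 4.
Completed grid: 2 5 1 3 4 / 3 1 4 2 5 / 4 2 3 5 1 / 5 4 2 1 3 / 1 3 5 4 2.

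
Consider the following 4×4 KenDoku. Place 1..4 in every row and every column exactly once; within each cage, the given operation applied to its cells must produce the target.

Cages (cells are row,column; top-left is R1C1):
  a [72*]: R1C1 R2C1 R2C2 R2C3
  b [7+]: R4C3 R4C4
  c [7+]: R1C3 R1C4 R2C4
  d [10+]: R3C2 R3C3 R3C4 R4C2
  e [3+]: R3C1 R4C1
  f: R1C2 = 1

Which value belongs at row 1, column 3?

Cage a has product 72, so R1C1 = 3.
Cage f is a single given cell, leaving R1C2 = 1.
The 3 cells of cage c must have sum 7, which forces R2C4 = 1.
Cage d needs sum 10; hence R3C3 = 1.
Row 3 now contains 1, which forces R3C1 = 2.
Cage e needs two cells with sum 3, leaving R4C1 = 1.
Column 1 now contains 2, leaving R2C1 = 4.
Cage d has sum 10, leaving R4C2 = 2.
Column 2 already has 2, which forces R2C2 = 3.
Cage a has product 72, leaving R2C3 = 2.
3 is placed in column 2, which forces R3C2 = 4.
Row 3 now contains 4, which forces R3C4 = 3.
Column 4 already has 3, so R4C4 = 4.
2 is placed in column 3, so R1C3 = 4.
4 is placed in column 4, which forces R1C4 = 2.
Row 4 already has 4, so R4C3 = 3.
The full grid is 3 1 4 2 / 4 3 2 1 / 2 4 1 3 / 1 2 3 4.

4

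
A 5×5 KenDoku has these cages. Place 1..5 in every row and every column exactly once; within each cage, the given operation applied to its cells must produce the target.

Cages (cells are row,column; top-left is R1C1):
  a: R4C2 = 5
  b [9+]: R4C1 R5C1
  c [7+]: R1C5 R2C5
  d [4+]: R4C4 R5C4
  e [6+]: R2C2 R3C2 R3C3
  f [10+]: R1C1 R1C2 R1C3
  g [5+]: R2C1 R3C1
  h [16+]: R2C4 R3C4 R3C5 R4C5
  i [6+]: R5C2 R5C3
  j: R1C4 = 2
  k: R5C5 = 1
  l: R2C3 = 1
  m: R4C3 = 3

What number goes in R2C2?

J is a freebie, so R1C4 = 2.
Cage l is a single given cell; hence R2C3 = 1.
Cage a is a single given cell, which forces R4C2 = 5.
M is a freebie; hence R4C3 = 3.
Row 4 already has 3, leaving R4C4 = 1.
Column 4 already has 1; hence R5C4 = 3.
Cage k is given, which forces R5C5 = 1.
Cage e has sum 6, which forces R2C2 = 3.
The 3 cells of cage e must have sum 6, leaving R3C2 = 1.
3 is placed in column 3; hence R3C3 = 2.
5 is placed in row 4, so R4C1 = 4.
4 is placed in row 4; hence R4C5 = 2.
Cage b's pair has sum 9, so R5C1 = 5.
Column 3 now contains 2, which forces R5C3 = 4.
Column 1 now contains 5, so R1C1 = 1.
Column 2 now contains 1, leaving R1C2 = 4.
4 is placed in column 3, leaving R1C3 = 5.
The two cells of cage c must have sum 7, leaving R1C5 = 3.
Column 1 now contains 4, leaving R2C1 = 2.
Cage h has sum 16, leaving R2C4 = 5.
2 is placed in column 5; hence R2C5 = 4.
Row 3 now contains 2, which forces R3C1 = 3.
Cage h has sum 16, so R3C4 = 4.
Cage h needs sum 16, which forces R3C5 = 5.
Row 5 now contains 4; hence R5C2 = 2.
Completed grid: 1 4 5 2 3 / 2 3 1 5 4 / 3 1 2 4 5 / 4 5 3 1 2 / 5 2 4 3 1.

3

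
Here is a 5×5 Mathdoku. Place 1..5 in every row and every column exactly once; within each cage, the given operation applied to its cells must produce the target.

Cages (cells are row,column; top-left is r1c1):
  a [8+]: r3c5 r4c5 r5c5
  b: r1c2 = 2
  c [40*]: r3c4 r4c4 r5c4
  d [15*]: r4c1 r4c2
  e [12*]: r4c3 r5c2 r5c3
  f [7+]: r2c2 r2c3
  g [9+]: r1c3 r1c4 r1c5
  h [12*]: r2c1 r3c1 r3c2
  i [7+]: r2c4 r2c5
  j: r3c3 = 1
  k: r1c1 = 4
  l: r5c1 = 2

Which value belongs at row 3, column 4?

5

Cage k is a single given cell; hence r1c1 = 4.
B is a freebie; hence r1c2 = 2.
Cage j is a single given cell; hence r3c3 = 1.
Cage l is given, so r5c1 = 2.
Cage h needs product 12, which forces r2c1 = 1.
Row 3 already has 1; hence r3c1 = 3.
Cage h needs product 12, so r3c2 = 4.
Column 1 now contains 3, so r4c1 = 5.
Row 4 now contains 5, which forces r4c2 = 3.
Row 4 now contains 3, which forces r4c3 = 4.
Row 4 now contains 4, so r4c4 = 2.
Row 4 already has 2, which forces r4c5 = 1.
Cage e needs product 12, which forces r5c2 = 1.
4 is placed in column 3; hence r5c3 = 3.
3 is placed in column 3, which forces r1c3 = 5.
The 3 cells of cage g must have sum 9, which forces r1c4 = 1.
Cage g needs sum 9, leaving r1c5 = 3.
Column 2 now contains 3, so r2c2 = 5.
3 is placed in column 3, leaving r2c3 = 2.
2 is placed in row 2, so r2c5 = 4.
2 is placed in column 4; hence r3c4 = 5.
The 3 cells of cage a must have sum 8, which forces r3c5 = 2.
Cage c has product 40, which forces r5c4 = 4.
Cage a has sum 8, so r5c5 = 5.
4 is placed in row 2, so r2c4 = 3.
The full grid is 4 2 5 1 3 / 1 5 2 3 4 / 3 4 1 5 2 / 5 3 4 2 1 / 2 1 3 4 5.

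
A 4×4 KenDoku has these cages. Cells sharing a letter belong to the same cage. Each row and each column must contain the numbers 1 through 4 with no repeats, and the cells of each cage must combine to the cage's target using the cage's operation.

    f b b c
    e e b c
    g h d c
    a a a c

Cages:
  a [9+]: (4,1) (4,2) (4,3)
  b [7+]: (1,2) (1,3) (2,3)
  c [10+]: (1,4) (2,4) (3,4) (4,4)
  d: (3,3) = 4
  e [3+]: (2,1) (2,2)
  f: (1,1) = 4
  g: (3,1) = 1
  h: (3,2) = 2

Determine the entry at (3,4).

3

Cage f is a single given cell, which forces (1,1) = 4.
G is a freebie; hence (3,1) = 1.
H is a freebie; hence (3,2) = 2.
D is a freebie, leaving (3,3) = 4.
Row 3 now contains 4, which forces (3,4) = 3.
The 3 cells of cage b must have sum 7, so (1,2) = 3.
Cage b needs sum 7, which forces (1,3) = 1.
1 is placed in row 1, which forces (1,4) = 2.
Column 1 already has 1, which forces (2,1) = 2.
Column 2 already has 2; hence (2,2) = 1.
The 3 cells of cage b must have sum 7; hence (2,3) = 3.
Row 2 now contains 1, leaving (2,4) = 4.
Column 1 now contains 2, so (4,1) = 3.
Cage a has sum 9, leaving (4,2) = 4.
3 is placed in column 3; hence (4,3) = 2.
Column 4 now contains 4, so (4,4) = 1.
The full grid is 4 3 1 2 / 2 1 3 4 / 1 2 4 3 / 3 4 2 1.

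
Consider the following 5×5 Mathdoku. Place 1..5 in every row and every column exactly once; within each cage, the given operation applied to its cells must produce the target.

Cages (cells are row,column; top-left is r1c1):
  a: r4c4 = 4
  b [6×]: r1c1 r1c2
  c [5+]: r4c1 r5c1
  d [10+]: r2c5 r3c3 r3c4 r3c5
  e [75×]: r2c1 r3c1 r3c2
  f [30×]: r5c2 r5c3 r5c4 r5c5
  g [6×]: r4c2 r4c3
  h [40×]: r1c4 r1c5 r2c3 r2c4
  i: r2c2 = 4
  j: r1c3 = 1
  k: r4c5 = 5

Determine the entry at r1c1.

2

Cage j is a single given cell; hence r1c3 = 1.
The 3 cells of cage e must have product 75, leaving r2c1 = 5.
Cage i is given; hence r2c2 = 4.
4 is placed in row 2, which forces r2c3 = 2.
2 is placed in row 2, leaving r2c4 = 1.
1 is placed in row 2, leaving r2c5 = 3.
The 3 cells of cage e must have product 75, so r3c1 = 3.
Cage e has product 75, leaving r3c2 = 5.
Row 3 already has 5; hence r3c3 = 4.
Row 3 now contains 4, which forces r3c4 = 2.
Row 3 now contains 2; hence r3c5 = 1.
Column 3 already has 2, leaving r4c3 = 3.
Cage a is a single given cell, so r4c4 = 4.
Cage k is a single given cell, so r4c5 = 5.
Column 3 already has 3, so r5c3 = 5.
5 is placed in row 5; hence r5c4 = 3.
Column 5 now contains 5; hence r5c5 = 2.
Column 1 now contains 3; hence r1c1 = 2.
Cage b's pair has product 6, so r1c2 = 3.
4 is placed in column 4, leaving r1c4 = 5.
Column 5 now contains 2, leaving r1c5 = 4.
Cage c's pair has sum 5, so r4c1 = 1.
3 is placed in row 4, which forces r4c2 = 2.
Cage c's pair has sum 5, which forces r5c1 = 4.
Row 5 now contains 2, leaving r5c2 = 1.
Completed grid: 2 3 1 5 4 / 5 4 2 1 3 / 3 5 4 2 1 / 1 2 3 4 5 / 4 1 5 3 2.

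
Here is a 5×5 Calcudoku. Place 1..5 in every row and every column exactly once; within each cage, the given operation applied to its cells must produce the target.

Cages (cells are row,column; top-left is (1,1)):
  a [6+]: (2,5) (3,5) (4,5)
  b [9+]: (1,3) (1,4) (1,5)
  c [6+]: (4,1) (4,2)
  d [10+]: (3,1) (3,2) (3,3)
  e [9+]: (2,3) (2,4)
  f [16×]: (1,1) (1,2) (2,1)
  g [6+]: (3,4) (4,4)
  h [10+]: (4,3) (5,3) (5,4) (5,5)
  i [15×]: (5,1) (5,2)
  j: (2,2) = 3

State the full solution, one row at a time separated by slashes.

Cage j is a single given cell, leaving (2,2) = 3.
Column 2 now contains 3, leaving (5,2) = 5.
Row 5 already has 5, leaving (5,1) = 3.
The 4 cells of cage h must have sum 10, leaving (4,3) = 3.
Cage a needs sum 6, which forces (3,5) = 3.
Cage b needs sum 9; hence (1,4) = 3.
The only place for 1 in row 2 is (2,5).
1 is placed in column 5, leaving (4,5) = 2.
Column 5 now contains 2, leaving (5,5) = 4.
Cage b needs sum 9, which forces (1,3) = 1.
Column 5 already has 4, leaving (1,5) = 5.
Cage c needs two cells with sum 6, so (4,1) = 5.
Cage c needs two cells with sum 6, leaving (4,2) = 1.
1 is placed in row 4; hence (4,4) = 4.
Column 3 already has 1, so (5,3) = 2.
2 is placed in row 5; hence (5,4) = 1.
Row 1 now contains 1; hence (1,1) = 4.
The 3 cells of cage f must have product 16, leaving (1,2) = 2.
Cage f has product 16, so (2,1) = 2.
The two cells of cage e must have sum 9, leaving (2,3) = 4.
4 is placed in column 4, so (2,4) = 5.
Cage d has sum 10, which forces (3,1) = 1.
1 is placed in column 2, so (3,2) = 4.
Cage d needs sum 10; hence (3,3) = 5.
The two cells of cage g must have sum 6, which forces (3,4) = 2.

4 2 1 3 5 / 2 3 4 5 1 / 1 4 5 2 3 / 5 1 3 4 2 / 3 5 2 1 4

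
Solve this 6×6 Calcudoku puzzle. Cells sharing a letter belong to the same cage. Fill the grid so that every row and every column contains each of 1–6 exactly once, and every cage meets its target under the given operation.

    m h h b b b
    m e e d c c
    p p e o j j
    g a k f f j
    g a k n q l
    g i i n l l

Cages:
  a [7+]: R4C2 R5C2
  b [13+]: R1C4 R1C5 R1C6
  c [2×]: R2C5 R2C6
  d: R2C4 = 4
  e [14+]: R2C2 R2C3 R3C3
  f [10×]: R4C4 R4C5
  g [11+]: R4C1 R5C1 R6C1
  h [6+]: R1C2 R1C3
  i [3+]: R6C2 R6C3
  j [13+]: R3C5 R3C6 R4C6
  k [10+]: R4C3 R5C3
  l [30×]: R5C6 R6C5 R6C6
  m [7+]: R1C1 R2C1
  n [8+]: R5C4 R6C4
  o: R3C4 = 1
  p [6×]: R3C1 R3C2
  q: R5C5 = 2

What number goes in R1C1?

Cage d is a single given cell, leaving R2C4 = 4.
Cage o is a single given cell; hence R3C4 = 1.
Cage q is a single given cell, which forces R5C5 = 2.
Column 5 now contains 2, so R2C5 = 1.
Cage c needs two cells with product 2, leaving R2C6 = 2.
Cage f's pair has product 10, so R4C4 = 2.
Column 5 now contains 2, so R4C5 = 5.
Cage l needs product 30, which forces R6C5 = 6.
Row 6 needs a 3, and only R6C4 is open for it.
3 is placed in column 4, which forces R1C4 = 6.
3 is placed in column 4, which forces R5C4 = 5.
Row 5 now contains 5, so R5C6 = 1.
1 is placed in column 6; hence R6C6 = 5.
In row 3, 5 can only go at R3C3, so R3C3 = 5.
In row 1, 5 can only go at R1C2, so R1C2 = 5.
Cage h needs two cells with sum 6; hence R1C3 = 1.
Column 3 already has 1, leaving R6C3 = 2.
2 is placed in row 6, which forces R6C2 = 1.
Cage g has sum 11; hence R4C1 = 1.
Cage g has sum 11; hence R5C1 = 6.
6 is placed in row 5, leaving R5C3 = 4.
Row 6 now contains 1, leaving R6C1 = 4.
4 is placed in column 1, so R1C1 = 2.
Cage m needs two cells with sum 7; hence R2C1 = 5.
Column 1 already has 2, leaving R3C1 = 3.
Row 3 already has 3, which forces R3C2 = 2.
Row 3 already has 3, so R3C5 = 4.
Row 3 already has 4; hence R3C6 = 6.
Cage a's pair has sum 7; hence R4C2 = 4.
Column 3 now contains 4, so R4C3 = 6.
Row 4 already has 4, which forces R4C6 = 3.
Row 5 already has 4, leaving R5C2 = 3.
Column 5 already has 4, which forces R1C5 = 3.
Column 6 already has 3; hence R1C6 = 4.
Column 2 now contains 3; hence R2C2 = 6.
6 is placed in column 3, leaving R2C3 = 3.
Completed grid: 2 5 1 6 3 4 / 5 6 3 4 1 2 / 3 2 5 1 4 6 / 1 4 6 2 5 3 / 6 3 4 5 2 1 / 4 1 2 3 6 5.

2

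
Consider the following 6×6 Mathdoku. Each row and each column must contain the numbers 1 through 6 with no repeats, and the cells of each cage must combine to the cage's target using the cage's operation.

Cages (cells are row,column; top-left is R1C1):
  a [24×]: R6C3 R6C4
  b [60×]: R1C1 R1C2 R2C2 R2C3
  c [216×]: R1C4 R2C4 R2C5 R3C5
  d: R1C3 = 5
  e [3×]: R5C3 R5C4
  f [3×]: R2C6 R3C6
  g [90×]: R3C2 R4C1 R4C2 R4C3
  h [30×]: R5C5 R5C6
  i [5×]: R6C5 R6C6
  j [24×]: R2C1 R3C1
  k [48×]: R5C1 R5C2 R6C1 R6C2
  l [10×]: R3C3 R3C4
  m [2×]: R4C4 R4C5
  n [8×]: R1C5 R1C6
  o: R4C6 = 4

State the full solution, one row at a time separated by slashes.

1 3 5 6 4 2 / 6 5 4 2 3 1 / 4 1 2 5 6 3 / 5 6 3 1 2 4 / 2 4 1 3 5 6 / 3 2 6 4 1 5

Cage d is given, which forces R1C3 = 5.
5 is placed in column 3, which forces R3C3 = 2.
2 is placed in row 3, so R3C4 = 5.
O is a freebie, leaving R4C6 = 4.
Cage n's pair has product 8, which forces R1C5 = 4.
Column 6 now contains 4; hence R1C6 = 2.
Cage b needs product 60, which forces R2C2 = 5.
Cage b has product 60, leaving R2C3 = 4.
Cage g has product 90, which forces R4C1 = 5.
4 is placed in column 3, so R6C3 = 6.
6 is placed in row 6; hence R6C4 = 4.
Row 2 already has 4, which forces R2C1 = 6.
The two cells of cage j must have product 24; hence R3C1 = 4.
Column 1 already has 4, leaving R5C1 = 2.
Cage c needs product 216, so R1C4 = 6.
Cage c needs product 216, so R3C5 = 6.
Cage k has product 48, leaving R5C2 = 4.
Column 5 now contains 6, so R5C5 = 5.
5 is placed in row 5, which forces R5C6 = 6.
The 4 cells of cage k must have product 48, which forces R6C1 = 3.
Cage k needs product 48; hence R6C2 = 2.
Column 5 already has 5, so R6C5 = 1.
Row 6 now contains 1, so R6C6 = 5.
3 is placed in column 1, leaving R1C1 = 1.
Cage b has product 60, so R1C2 = 3.
Column 2 now contains 3; hence R3C2 = 1.
1 is placed in row 3, leaving R3C6 = 3.
Cage g has product 90, which forces R4C2 = 6.
Cage m needs two cells with product 2; hence R4C4 = 1.
Column 5 now contains 1; hence R4C5 = 2.
Column 4 now contains 1; hence R5C4 = 3.
3 is placed in column 4, so R2C4 = 2.
Column 5 now contains 2, so R2C5 = 3.
Column 6 now contains 3, leaving R2C6 = 1.
Row 4 already has 1, so R4C3 = 3.
Row 5 already has 3, which forces R5C3 = 1.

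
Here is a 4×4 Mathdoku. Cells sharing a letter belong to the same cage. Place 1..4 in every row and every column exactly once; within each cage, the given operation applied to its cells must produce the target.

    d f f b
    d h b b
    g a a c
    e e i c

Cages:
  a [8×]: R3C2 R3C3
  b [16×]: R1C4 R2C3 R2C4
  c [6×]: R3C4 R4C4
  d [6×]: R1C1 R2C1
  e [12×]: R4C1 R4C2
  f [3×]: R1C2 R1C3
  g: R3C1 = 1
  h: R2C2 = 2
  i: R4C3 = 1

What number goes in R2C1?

3

H is a freebie, so R2C2 = 2.
Row 2 already has 2, which forces R2C3 = 4.
4 is placed in row 2; hence R2C4 = 1.
Cage g is a single given cell, so R3C1 = 1.
2 is placed in column 2, leaving R3C2 = 4.
Column 3 already has 4, which forces R3C3 = 2.
Row 3 now contains 2, which forces R3C4 = 3.
Column 2 already has 4; hence R4C2 = 3.
Cage i is given, leaving R4C3 = 1.
3 is placed in column 4; hence R4C4 = 2.
Cage d's pair has product 6, leaving R1C1 = 2.
Column 2 now contains 3, which forces R1C2 = 1.
Column 3 now contains 1, which forces R1C3 = 3.
Column 4 now contains 2, so R1C4 = 4.
Row 2 already has 2, leaving R2C1 = 3.
Row 4 now contains 3; hence R4C1 = 4.
Filled in: 2 1 3 4 / 3 2 4 1 / 1 4 2 3 / 4 3 1 2.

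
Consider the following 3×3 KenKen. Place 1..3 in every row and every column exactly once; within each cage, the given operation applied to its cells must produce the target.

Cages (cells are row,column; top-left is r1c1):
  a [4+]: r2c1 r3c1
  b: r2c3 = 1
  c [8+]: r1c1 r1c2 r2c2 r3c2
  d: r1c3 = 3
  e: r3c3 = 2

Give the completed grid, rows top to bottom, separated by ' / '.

2 1 3 / 3 2 1 / 1 3 2

Cage c has sum 8; hence r1c1 = 2.
Cage d is a single given cell, which forces r1c3 = 3.
B is a freebie, which forces r2c3 = 1.
Cage e is given, leaving r3c3 = 2.
Row 1 already has 3; hence r1c2 = 1.
Row 2 already has 1, leaving r2c1 = 3.
The 4 cells of cage c must have sum 8, so r2c2 = 2.
Cage a's pair has sum 4; hence r3c1 = 1.
Cage c needs sum 8, which forces r3c2 = 3.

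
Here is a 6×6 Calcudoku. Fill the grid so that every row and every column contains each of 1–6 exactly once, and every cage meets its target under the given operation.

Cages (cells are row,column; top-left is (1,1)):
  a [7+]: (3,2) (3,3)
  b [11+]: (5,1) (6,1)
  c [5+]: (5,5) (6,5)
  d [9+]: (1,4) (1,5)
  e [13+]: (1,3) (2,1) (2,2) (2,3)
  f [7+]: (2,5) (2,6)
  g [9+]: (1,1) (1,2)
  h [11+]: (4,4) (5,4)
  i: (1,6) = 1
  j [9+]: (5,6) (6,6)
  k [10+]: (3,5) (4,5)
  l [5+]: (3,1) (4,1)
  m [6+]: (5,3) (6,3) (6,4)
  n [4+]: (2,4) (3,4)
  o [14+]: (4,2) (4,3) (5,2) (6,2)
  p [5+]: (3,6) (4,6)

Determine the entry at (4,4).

Cage i is given, so (1,6) = 1.
Row 1 needs a 2, and only (1,3) is open for it.
Row 3 needs a 5, and only (3,3) is open for it.
The two cells of cage a must have sum 7, which forces (3,2) = 2.
Row 3 now contains 2, leaving (3,6) = 3.
Column 6 already has 3; hence (4,6) = 2.
Cage n needs two cells with sum 4, leaving (2,4) = 3.
Row 3 now contains 3, so (3,4) = 1.
Column 4 already has 1, so (6,4) = 2.
1 is placed in row 3, so (3,1) = 4.
Row 3 already has 4, which forces (3,5) = 6.
The two cells of cage l must have sum 5; hence (4,1) = 1.
6 is placed in column 5, which forces (4,5) = 4.
Cage c needs two cells with sum 5; hence (5,5) = 2.
The two cells of cage c must have sum 5; hence (6,5) = 3.
Cage d's pair has sum 9; hence (1,4) = 4.
3 is placed in column 5, which forces (1,5) = 5.
2 is placed in column 5, so (2,5) = 1.
The two cells of cage f must have sum 7, which forces (2,6) = 6.
The 3 cells of cage m must have sum 6; hence (5,3) = 3.
3 is placed in row 6, so (6,3) = 1.
Row 2 already has 6, which forces (2,1) = 2.
Cage e needs sum 13; hence (2,2) = 5.
Row 2 now contains 1, which forces (2,3) = 4.
Cage o has sum 14, so (4,2) = 3.
3 is placed in column 3; hence (4,3) = 6.
6 is placed in row 4, which forces (4,4) = 5.
The 4 cells of cage o must have sum 14; hence (5,2) = 1.
Column 4 already has 5, which forces (5,4) = 6.
1 is placed in row 6; hence (6,2) = 4.
Row 6 already has 4, which forces (6,6) = 5.
Cage g's pair has sum 9, so (1,1) = 3.
Column 2 already has 3, leaving (1,2) = 6.
Row 5 now contains 6, so (5,1) = 5.
Column 6 already has 5, which forces (5,6) = 4.
5 is placed in row 6; hence (6,1) = 6.
The full grid is 3 6 2 4 5 1 / 2 5 4 3 1 6 / 4 2 5 1 6 3 / 1 3 6 5 4 2 / 5 1 3 6 2 4 / 6 4 1 2 3 5.

5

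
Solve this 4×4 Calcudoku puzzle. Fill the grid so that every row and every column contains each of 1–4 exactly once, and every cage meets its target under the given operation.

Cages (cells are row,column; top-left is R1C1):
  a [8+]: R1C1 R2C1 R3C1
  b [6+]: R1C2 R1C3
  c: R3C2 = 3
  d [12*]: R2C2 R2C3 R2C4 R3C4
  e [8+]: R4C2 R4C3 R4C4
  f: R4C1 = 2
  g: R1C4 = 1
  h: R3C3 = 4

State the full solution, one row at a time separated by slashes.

Cage g is given; hence R1C4 = 1.
C is a freebie, which forces R3C2 = 3.
Cage h is a single given cell; hence R3C3 = 4.
1 is placed in column 4, which forces R3C4 = 2.
Cage f is a single given cell; hence R4C1 = 2.
The two cells of cage b must have sum 6, leaving R1C2 = 4.
Column 3 now contains 4, so R1C3 = 2.
2 is placed in column 3, so R2C3 = 1.
The 4 cells of cage d must have product 12, so R2C4 = 3.
Row 3 already has 4, leaving R3C1 = 1.
4 is placed in column 2; hence R4C2 = 1.
1 is placed in column 3, so R4C3 = 3.
3 is placed in column 4; hence R4C4 = 4.
Row 1 already has 4; hence R1C1 = 3.
Row 2 now contains 3, so R2C1 = 4.
Row 2 now contains 1, leaving R2C2 = 2.

3 4 2 1 / 4 2 1 3 / 1 3 4 2 / 2 1 3 4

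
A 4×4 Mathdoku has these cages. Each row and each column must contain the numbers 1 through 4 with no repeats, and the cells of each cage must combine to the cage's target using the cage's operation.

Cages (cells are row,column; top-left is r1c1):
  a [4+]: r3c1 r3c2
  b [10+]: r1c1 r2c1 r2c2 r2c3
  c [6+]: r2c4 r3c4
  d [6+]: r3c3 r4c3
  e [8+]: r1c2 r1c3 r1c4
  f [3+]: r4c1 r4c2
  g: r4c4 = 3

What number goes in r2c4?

Cage g is given; hence r4c4 = 3.
In row 1, 2 can only go at r1c1, so r1c1 = 2.
Column 1 already has 2, which forces r4c1 = 1.
Cage f's pair has sum 3, which forces r4c2 = 2.
Row 4 now contains 2, so r4c3 = 4.
Column 1 now contains 1, which forces r3c1 = 3.
Cage a's pair has sum 4, which forces r3c2 = 1.
Column 3 already has 4, leaving r3c3 = 2.
2 is placed in row 3, leaving r3c4 = 4.
Cage e has sum 8, which forces r1c2 = 4.
Cage e has sum 8, leaving r1c3 = 3.
Column 4 now contains 4, so r1c4 = 1.
3 is placed in column 1, leaving r2c1 = 4.
Cage b needs sum 10, which forces r2c2 = 3.
Cage b needs sum 10, which forces r2c3 = 1.
Column 4 now contains 4; hence r2c4 = 2.
The full grid is 2 4 3 1 / 4 3 1 2 / 3 1 2 4 / 1 2 4 3.

2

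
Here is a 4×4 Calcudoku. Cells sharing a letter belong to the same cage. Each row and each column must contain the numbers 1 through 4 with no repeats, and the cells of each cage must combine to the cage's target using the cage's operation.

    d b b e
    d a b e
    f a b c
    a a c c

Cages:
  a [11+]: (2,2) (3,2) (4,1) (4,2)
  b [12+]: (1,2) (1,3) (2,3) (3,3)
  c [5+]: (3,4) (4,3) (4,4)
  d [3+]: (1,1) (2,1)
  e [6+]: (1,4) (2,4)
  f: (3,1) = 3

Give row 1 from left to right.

1 3 4 2

Cage f is given, so (3,1) = 3.
The only place for 4 in column 1 is (4,1).
Row 2 needs a 3, and only (2,3) is open for it.
In row 1, 3 can only go at (1,2), so (1,2) = 3.
Row 1 needs a 1, and only (1,1) is open for it.
1 is placed in column 1; hence (2,1) = 2.
Row 2 now contains 2, leaving (2,4) = 4.
Column 4 already has 4, which forces (1,4) = 2.
Row 2 now contains 4, leaving (2,2) = 1.
Cage a needs sum 11, leaving (3,2) = 4.
Row 3 now contains 4; hence (3,3) = 2.
Column 4 already has 2; hence (3,4) = 1.
The 4 cells of cage a must have sum 11, so (4,2) = 2.
2 is placed in column 3, which forces (4,3) = 1.
1 is placed in column 4, which forces (4,4) = 3.
Row 1 already has 2, which forces (1,3) = 4.
Completed grid: 1 3 4 2 / 2 1 3 4 / 3 4 2 1 / 4 2 1 3.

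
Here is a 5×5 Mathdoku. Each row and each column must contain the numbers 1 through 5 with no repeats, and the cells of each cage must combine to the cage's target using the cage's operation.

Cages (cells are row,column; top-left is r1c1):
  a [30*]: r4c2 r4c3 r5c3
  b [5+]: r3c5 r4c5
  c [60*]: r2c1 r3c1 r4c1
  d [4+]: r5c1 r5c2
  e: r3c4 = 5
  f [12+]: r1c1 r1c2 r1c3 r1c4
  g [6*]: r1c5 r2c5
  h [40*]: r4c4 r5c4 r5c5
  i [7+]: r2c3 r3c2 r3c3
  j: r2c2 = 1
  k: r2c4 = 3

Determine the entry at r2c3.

Cage j is given, leaving r2c2 = 1.
Cage k is given, leaving r2c4 = 3.
3 is placed in row 2, which forces r2c5 = 2.
E is a freebie; hence r3c4 = 5.
Column 2 now contains 1, leaving r5c2 = 3.
Column 5 now contains 2, which forces r1c5 = 3.
2 is placed in row 2, so r2c3 = 4.
Cage i has sum 7, leaving r3c2 = 2.
The 3 cells of cage i must have sum 7, so r3c3 = 1.
Row 3 now contains 1, which forces r3c5 = 4.
Column 2 now contains 2; hence r4c2 = 5.
Cage a needs product 30; hence r4c3 = 3.
4 is placed in column 5; hence r4c5 = 1.
3 is placed in row 5, which forces r5c1 = 1.
Cage h needs product 40, so r5c5 = 5.
5 is placed in column 2, which forces r1c2 = 4.
Cage f has sum 12, so r1c4 = 1.
Row 2 already has 4; hence r2c1 = 5.
Row 3 already has 4, so r3c1 = 3.
Row 4 already has 3, so r4c1 = 4.
Row 4 now contains 4; hence r4c4 = 2.
Row 5 now contains 5, leaving r5c3 = 2.
Column 4 already has 2, so r5c4 = 4.
5 is placed in column 1, so r1c1 = 2.
Column 3 now contains 2, leaving r1c3 = 5.
Filled in: 2 4 5 1 3 / 5 1 4 3 2 / 3 2 1 5 4 / 4 5 3 2 1 / 1 3 2 4 5.

4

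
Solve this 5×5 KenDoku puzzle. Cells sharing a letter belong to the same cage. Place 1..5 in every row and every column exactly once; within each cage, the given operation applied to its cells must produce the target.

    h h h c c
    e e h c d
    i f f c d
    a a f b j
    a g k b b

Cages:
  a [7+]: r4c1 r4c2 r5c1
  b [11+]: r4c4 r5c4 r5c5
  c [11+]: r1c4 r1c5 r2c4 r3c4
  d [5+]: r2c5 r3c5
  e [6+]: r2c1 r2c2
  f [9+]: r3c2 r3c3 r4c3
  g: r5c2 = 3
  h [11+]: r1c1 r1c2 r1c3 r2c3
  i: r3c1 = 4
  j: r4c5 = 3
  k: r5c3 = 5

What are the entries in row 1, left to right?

I is a freebie, leaving r3c1 = 4.
Cage j is a single given cell, which forces r4c5 = 3.
Cage g is a single given cell; hence r5c2 = 3.
K is a freebie, leaving r5c3 = 5.
The two cells of cage d must have sum 5, so r2c5 = 4.
Cage f needs sum 9, so r3c3 = 3.
Cage d needs two cells with sum 5, leaving r3c5 = 1.
Cage b has sum 11; hence r4c4 = 5.
4 is placed in column 5, which forces r5c5 = 2.
Column 5 now contains 2, so r1c5 = 5.
5 is placed in column 4, which forces r3c4 = 2.
Cage a has sum 7, leaving r4c1 = 2.
The 3 cells of cage a must have sum 7, which forces r4c2 = 4.
Row 4 now contains 4; hence r4c3 = 1.
2 is placed in row 5, so r5c1 = 1.
2 is placed in row 5; hence r5c4 = 4.
1 is placed in column 1, leaving r1c1 = 3.
Cage h needs sum 11, which forces r1c2 = 2.
Cage h needs sum 11, which forces r1c3 = 4.
3 is placed in row 1, so r1c4 = 1.
1 is placed in column 1, so r2c1 = 5.
Cage e's pair has sum 6, which forces r2c2 = 1.
Column 3 now contains 1; hence r2c3 = 2.
Column 4 already has 1, leaving r2c4 = 3.
Row 3 now contains 2, leaving r3c2 = 5.
The full grid is 3 2 4 1 5 / 5 1 2 3 4 / 4 5 3 2 1 / 2 4 1 5 3 / 1 3 5 4 2.

3 2 4 1 5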